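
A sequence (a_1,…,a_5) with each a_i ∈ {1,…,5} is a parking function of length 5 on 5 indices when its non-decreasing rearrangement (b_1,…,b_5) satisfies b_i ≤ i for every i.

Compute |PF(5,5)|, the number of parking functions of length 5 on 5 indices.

1296

|PF| = (5−5+1)·(5+1)^(5−1) = 1×1296 = 1296 [KW]
Example (1,3,3,4,1) → sorted (1,1,3,3,4): b_i ≤ i ∀i, a PF.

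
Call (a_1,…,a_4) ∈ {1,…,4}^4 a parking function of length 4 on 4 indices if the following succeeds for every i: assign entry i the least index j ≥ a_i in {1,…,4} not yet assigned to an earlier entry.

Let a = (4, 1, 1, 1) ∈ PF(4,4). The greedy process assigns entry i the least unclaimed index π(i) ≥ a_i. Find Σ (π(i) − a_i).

Σπ = 10 ({1..4} each once); Σa = 4+1+1+1 = 7; disp = 10−7 = 3.

3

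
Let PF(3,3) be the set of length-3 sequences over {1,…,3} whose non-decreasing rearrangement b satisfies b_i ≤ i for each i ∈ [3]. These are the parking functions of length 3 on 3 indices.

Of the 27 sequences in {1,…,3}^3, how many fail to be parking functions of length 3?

11

#PF = (3−3+1)·(3+1)^(3−1) = 1·16 = 16 (Pollak)
Example (2,2,2) → sorted (2,2,2): b_1=2>1, not a PF.
Total 27; non-PF = 27−16 = 11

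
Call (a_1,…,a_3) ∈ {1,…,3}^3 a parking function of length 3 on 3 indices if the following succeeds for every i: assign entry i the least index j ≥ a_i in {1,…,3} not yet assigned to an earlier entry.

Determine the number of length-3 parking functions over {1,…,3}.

16

Count = (3−3+1)·(3+1)^(3−1) = 1 · 16 = 16 [KW]
Check (1,2,2) → sorted (1,2,2): b_i ≤ i ∀i, a PF.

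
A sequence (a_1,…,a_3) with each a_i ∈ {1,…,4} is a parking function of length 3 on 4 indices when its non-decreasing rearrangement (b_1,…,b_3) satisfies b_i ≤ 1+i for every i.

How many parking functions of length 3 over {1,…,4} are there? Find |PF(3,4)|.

50

#PF = (4−3+1)·(4+1)^(3−1) = 2×25 = 50 (Konheim–Weiss)
Check (4,2,2) → sorted (2,2,4): b_i ≤ 1+i ∀i, a PF.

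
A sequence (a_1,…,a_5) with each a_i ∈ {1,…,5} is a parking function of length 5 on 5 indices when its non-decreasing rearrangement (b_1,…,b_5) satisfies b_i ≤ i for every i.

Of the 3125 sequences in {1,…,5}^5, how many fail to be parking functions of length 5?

Count = (6−5)·6^(5−1) = 1·1296 = 1296 (Konheim–Weiss)
One tuple (3,4,3,4,3) → sorted (3,3,3,4,4): b_1=3>1, not a PF.
5^5 − 1296 = 3125 − 1296 = 1829

1829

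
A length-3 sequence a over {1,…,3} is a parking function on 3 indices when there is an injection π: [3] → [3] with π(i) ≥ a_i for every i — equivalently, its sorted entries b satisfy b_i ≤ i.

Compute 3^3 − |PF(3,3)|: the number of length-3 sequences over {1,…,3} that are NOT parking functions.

|PF(3,3)| = (4−3)·4^(3−1) = 1 · 16 = 16 [KW]
E.g. (3,2,3) → sorted (2,3,3): b_1=2>1, not a PF.
Total 27; non-PF = 27−16 = 11

11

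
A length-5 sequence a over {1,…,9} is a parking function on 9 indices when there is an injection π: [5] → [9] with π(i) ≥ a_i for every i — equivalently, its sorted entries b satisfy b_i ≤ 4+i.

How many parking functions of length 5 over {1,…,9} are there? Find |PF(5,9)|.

#PF = (9+1−5)·(9+1)^{5−1} = 5 · 10000 = 50000 (Pollak)
One tuple (4,8,7,8,2) → sorted (2,4,7,8,8): b_i ≤ 4+i ∀i, a PF.

50000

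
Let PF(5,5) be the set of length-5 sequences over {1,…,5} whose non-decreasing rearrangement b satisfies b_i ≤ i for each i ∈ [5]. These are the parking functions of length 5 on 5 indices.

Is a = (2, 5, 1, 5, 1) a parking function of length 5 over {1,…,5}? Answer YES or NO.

NO

Order a: b = (1, 1, 2, 5, 5).
  b_1=1 ≤ 1
  b_2=1 ≤ 2
  b_3=2 ≤ 3
  b_4=5 > 4
  fails at i=4 ⇒ NO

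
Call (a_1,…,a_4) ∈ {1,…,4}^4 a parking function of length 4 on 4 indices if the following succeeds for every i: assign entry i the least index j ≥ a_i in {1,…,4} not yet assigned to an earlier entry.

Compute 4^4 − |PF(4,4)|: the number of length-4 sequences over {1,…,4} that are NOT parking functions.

|PF| = (4−4+1)·(4+1)^(4−1) = 1 · 125 = 125 (Pollak)
One tuple (2,4,3,2) → sorted (2,2,3,4): b_1=2>1, not a PF.
Total 256; non-PF = 256−125 = 131

131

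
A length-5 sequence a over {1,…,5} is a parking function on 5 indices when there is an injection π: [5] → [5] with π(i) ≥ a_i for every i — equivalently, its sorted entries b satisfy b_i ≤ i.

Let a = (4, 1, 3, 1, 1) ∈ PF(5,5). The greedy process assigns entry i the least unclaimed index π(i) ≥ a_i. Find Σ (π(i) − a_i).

Σπ(i) = 1+…+5 = 15; Σa = 4+1+3+1+1 = 10; disp = 15−10 = 5.

5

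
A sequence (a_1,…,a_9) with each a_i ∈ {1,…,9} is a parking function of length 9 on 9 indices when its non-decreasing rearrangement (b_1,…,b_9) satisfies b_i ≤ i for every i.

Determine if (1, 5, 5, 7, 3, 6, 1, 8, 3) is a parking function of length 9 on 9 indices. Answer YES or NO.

YES

Rearranged: b = (1, 1, 3, 3, 5, 5, 6, 7, 8).
  b_1=1 ≤ 1
  b_2=1 ≤ 2
  b_3=3 ≤ 3
  b_4=3 ≤ 4
  b_5=5 ≤ 5
  b_6=5 ≤ 6
  b_7=6 ≤ 7
  b_8=7 ≤ 8
  b_9=8 ≤ 9
All bounds hold ⇒ YES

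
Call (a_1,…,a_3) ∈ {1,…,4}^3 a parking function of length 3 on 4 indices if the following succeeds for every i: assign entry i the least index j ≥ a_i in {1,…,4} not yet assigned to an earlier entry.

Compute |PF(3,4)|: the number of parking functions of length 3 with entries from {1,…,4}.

50

#PF = (5−3)·5^(3−1) = 2 · 25 = 50 (Pollak)
One tuple (4,3,1) → sorted (1,3,4): b_i ≤ 1+i ∀i, a PF.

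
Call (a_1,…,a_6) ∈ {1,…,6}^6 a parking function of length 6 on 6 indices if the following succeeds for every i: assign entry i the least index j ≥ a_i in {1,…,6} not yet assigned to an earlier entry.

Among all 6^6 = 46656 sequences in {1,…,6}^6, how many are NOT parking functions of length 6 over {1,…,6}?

29849

#PF = (7−6)·7^(6−1) = 1 · 16807 = 16807 (Pollak)
One tuple (5,6,2,6,5,4) → sorted (2,4,5,5,6,6): b_1=2>1, not a PF.
So 46656 − 16807 = 29849 fail.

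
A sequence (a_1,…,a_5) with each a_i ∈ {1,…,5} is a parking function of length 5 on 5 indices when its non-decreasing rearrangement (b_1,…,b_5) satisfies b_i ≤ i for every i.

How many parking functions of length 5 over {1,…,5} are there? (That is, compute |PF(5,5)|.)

|PF| = (5−5+1)·(5+1)^(5−1) = 1·1296 = 1296 [KW]
Check (1,3,1,4,5) → sorted (1,1,3,4,5): b_i ≤ i ∀i, a PF.

1296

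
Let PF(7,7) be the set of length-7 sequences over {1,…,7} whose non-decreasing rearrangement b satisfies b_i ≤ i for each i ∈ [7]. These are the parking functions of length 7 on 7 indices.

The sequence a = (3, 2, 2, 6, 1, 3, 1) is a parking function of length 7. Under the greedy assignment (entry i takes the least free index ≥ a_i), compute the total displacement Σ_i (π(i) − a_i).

10

Σπ = 28 ({1..7} each once); Σa = 3+2+2+6+1+3+1 = 18; disp = 28−18 = 10.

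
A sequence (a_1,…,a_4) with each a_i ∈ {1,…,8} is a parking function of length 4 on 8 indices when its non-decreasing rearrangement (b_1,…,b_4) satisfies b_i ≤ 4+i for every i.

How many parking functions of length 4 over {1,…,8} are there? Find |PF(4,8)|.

3645

#PF = (9−4)·9^(4−1) = 5×729 = 3645 (Pollak)
Check (6,1,2,3) → sorted (1,2,3,6): b_i ≤ 4+i ∀i, a PF.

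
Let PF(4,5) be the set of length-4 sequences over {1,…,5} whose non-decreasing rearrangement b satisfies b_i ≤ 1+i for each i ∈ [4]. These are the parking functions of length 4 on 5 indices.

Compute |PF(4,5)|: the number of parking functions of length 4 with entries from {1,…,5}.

Count = (6−4)·6^(4−1) = 2×216 = 432
E.g. (1,1,2,3) → sorted (1,1,2,3): b_i ≤ 1+i ∀i, a PF.

432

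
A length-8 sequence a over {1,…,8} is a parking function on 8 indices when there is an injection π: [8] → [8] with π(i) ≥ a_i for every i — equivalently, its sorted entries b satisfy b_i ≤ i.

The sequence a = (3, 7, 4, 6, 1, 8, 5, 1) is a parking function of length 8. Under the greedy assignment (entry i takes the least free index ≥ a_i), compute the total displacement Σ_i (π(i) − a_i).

Σπ = 8·9/2 = 36 (π permutes [8]); Σa = 3+7+4+6+1+8+5+1 = 35; disp = 36−35 = 1.

1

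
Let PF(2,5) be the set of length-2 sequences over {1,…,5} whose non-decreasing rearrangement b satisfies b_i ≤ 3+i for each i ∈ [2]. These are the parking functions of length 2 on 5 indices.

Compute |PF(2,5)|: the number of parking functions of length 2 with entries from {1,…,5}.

|PF(2,5)| = (5+1−2)·(5+1)^{2−1} = 4 · 6 = 24 [KW]
E.g. (4,4) → sorted (4,4): b_i ≤ 3+i ∀i, a PF.

24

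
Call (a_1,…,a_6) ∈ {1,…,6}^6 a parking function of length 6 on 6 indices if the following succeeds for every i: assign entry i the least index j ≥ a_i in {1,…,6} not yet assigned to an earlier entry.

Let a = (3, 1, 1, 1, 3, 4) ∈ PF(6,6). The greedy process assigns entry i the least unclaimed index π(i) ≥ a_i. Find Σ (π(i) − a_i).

Σπ(i) = 1+…+6 = 21; Σa = 3+1+1+1+3+4 = 13; disp = 21−13 = 8.

8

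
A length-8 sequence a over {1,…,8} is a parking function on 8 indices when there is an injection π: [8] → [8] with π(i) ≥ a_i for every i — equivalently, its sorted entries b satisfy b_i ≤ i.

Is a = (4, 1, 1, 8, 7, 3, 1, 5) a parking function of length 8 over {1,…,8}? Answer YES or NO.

YES

Order a: b = (1, 1, 1, 3, 4, 5, 7, 8).
  b_1=1 ≤ 1
  b_2=1 ≤ 2
  b_3=1 ≤ 3
  b_4=3 ≤ 4
  b_5=4 ≤ 5
  b_6=5 ≤ 6
  b_7=7 ≤ 7
  b_8=8 ≤ 8
All bounds hold ⇒ YES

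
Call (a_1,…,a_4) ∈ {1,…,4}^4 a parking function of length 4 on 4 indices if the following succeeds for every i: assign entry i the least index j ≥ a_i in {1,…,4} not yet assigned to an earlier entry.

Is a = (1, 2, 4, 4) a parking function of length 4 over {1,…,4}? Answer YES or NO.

Order a: b = (1, 2, 4, 4).
  b_1=1 ≤ 1
  b_2=2 ≤ 2
  b_3=4 > 3
  fails at i=3 ⇒ NO

NO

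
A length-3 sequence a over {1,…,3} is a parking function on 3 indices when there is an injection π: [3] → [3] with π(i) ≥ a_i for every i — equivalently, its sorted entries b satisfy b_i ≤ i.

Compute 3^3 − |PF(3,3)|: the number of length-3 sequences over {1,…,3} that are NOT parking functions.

|PF(3,3)| = (3+1−3)·(3+1)^{3−1} = 1 · 16 = 16 (Konheim–Weiss)
Check (3,2,2) → sorted (2,2,3): b_1=2>1, not a PF.
So 27 − 16 = 11 fail.

11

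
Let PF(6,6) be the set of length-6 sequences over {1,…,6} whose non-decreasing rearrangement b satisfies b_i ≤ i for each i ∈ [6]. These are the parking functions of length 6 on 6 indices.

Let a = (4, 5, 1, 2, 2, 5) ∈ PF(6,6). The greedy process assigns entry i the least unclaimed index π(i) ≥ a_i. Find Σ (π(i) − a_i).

2

Σπ = 6·7/2 = 21 (π permutes [6]); Σa = 4+5+1+2+2+5 = 19; disp = 21−19 = 2.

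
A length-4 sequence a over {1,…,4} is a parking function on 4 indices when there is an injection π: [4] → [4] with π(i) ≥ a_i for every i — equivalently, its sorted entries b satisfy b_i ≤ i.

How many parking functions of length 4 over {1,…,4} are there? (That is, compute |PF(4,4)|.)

125

#PF = 1·5^3 = 1 · 125 = 125 (Pollak)
Example (4,1,2,3) → sorted (1,2,3,4): b_i ≤ i ∀i, a PF.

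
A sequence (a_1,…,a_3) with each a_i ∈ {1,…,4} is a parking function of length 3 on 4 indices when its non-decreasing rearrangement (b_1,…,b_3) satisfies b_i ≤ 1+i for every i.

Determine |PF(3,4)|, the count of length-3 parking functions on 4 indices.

50

|PF(3,4)| = (5−3)·5^(3−1) = 2 · 25 = 50
Example (2,3,1) → sorted (1,2,3): b_i ≤ 1+i ∀i, a PF.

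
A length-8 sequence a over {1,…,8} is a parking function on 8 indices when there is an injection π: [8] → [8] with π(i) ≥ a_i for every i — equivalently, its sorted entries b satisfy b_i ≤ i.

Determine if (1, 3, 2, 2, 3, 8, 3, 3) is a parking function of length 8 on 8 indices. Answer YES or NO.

Sorted: b = (1, 2, 2, 3, 3, 3, 3, 8).
  b_1=1 ≤ 1
  b_2=2 ≤ 2
  b_3=2 ≤ 3
  b_4=3 ≤ 4
  b_5=3 ≤ 5
  b_6=3 ≤ 6
  b_7=3 ≤ 7
  b_8=8 ≤ 8
All bounds hold ⇒ YES

YES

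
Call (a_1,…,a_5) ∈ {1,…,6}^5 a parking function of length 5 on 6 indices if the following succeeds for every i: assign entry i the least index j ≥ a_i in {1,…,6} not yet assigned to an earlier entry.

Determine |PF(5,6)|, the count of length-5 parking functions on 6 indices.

|PF| = 2·7^4 = 2×2401 = 4802
Example (5,1,1,6,3) → sorted (1,1,3,5,6): b_i ≤ 1+i ∀i, a PF.

4802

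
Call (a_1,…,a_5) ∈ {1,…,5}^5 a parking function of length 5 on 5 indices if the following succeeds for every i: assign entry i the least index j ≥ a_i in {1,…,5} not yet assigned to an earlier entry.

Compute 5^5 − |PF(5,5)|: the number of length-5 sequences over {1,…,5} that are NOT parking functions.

1829

Count = (6−5)·6^(5−1) = 1 · 1296 = 1296 [KW]
Check (3,4,2,2,4) → sorted (2,2,3,4,4): b_1=2>1, not a PF.
So 3125 − 1296 = 1829 fail.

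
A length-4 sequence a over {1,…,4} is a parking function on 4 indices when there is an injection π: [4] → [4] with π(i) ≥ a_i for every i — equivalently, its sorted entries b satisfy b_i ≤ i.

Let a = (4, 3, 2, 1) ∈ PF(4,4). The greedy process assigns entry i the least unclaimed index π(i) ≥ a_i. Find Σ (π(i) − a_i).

Σπ(i) = 1+…+4 = 10; Σa = 4+3+2+1 = 10; disp = 10−10 = 0.

0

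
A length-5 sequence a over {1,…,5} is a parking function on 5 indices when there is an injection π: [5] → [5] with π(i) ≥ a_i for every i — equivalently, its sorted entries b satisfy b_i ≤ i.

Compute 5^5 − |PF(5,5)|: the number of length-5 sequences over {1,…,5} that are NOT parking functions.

Count = (5+1−5)·(5+1)^{5−1} = 1×1296 = 1296
One tuple (1,3,5,4,5) → sorted (1,3,4,5,5): b_2=3>2, not a PF.
5^5 − 1296 = 3125 − 1296 = 1829

1829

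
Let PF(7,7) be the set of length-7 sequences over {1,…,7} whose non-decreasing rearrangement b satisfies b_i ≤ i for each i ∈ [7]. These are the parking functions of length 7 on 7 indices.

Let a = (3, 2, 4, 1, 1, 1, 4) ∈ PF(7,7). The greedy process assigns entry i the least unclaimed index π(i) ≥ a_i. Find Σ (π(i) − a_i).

Σπ = 28 ({1..7} each once); Σa = 3+2+4+1+1+1+4 = 16; disp = 28−16 = 12.

12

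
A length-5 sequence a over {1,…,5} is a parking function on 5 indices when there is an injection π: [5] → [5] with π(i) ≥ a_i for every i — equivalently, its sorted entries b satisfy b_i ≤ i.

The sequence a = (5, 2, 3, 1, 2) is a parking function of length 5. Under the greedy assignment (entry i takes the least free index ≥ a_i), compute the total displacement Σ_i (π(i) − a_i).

2

Σπ = 15 ({1..5} each once); Σa = 5+2+3+1+2 = 13; disp = 15−13 = 2.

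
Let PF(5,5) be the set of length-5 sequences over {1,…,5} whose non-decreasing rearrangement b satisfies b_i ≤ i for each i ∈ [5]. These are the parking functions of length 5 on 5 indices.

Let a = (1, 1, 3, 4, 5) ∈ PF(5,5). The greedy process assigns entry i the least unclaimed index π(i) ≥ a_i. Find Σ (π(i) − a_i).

Σπ(i) = 1+…+5 = 15; Σa = 1+1+3+4+5 = 14; disp = 15−14 = 1.

1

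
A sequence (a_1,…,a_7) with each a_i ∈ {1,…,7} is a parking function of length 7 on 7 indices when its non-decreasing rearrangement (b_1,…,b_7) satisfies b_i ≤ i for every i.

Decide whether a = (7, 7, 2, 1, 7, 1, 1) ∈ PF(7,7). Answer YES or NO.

NO

Sorted: b = (1, 1, 1, 2, 7, 7, 7).
  b_1=1 ≤ 1
  b_2=1 ≤ 2
  b_3=1 ≤ 3
  b_4=2 ≤ 4
  b_5=7 > 5
  fails at i=5 ⇒ NO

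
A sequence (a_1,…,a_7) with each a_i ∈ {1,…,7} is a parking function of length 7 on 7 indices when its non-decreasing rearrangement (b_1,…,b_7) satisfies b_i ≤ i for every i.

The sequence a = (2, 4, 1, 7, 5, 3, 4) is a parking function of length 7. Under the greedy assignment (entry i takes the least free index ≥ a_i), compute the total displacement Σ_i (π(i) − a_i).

Σπ = 7·8/2 = 28 (π permutes [7]); Σa = 2+4+1+7+5+3+4 = 26; disp = 28−26 = 2.

2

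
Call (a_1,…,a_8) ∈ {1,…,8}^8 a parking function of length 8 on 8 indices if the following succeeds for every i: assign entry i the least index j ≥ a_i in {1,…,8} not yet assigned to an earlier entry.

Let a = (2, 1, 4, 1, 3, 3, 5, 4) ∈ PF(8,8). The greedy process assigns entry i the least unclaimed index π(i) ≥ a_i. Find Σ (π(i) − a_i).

13

Σπ = 36 ({1..8} each once); Σa = 2+1+4+1+3+3+5+4 = 23; disp = 36−23 = 13.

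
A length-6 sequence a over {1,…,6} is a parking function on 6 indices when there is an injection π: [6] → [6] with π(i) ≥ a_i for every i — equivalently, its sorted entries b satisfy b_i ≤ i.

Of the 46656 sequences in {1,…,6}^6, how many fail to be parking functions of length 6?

29849

Count = (6−6+1)·(6+1)^(6−1) = 1×16807 = 16807 [KW]
One tuple (4,6,4,6,5,6) → sorted (4,4,5,6,6,6): b_1=4>1, not a PF.
So 46656 − 16807 = 29849 fail.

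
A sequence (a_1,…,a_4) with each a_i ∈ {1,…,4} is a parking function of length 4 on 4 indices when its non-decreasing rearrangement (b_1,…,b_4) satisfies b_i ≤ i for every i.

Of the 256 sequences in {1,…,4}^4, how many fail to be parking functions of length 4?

131

Count = (5−4)·5^(4−1) = 1·125 = 125 (Pollak)
Example (4,2,4,3) → sorted (2,3,4,4): b_1=2>1, not a PF.
So 256 − 125 = 131 fail.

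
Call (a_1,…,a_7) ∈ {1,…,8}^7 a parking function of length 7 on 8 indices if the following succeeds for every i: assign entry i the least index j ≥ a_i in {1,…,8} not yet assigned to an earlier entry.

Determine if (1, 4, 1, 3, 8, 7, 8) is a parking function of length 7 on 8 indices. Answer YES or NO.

Rearranged: b = (1, 1, 3, 4, 7, 8, 8).
  b_1=1 ≤ 2
  b_2=1 ≤ 3
  b_3=3 ≤ 4
  b_4=4 ≤ 5
  b_5=7 > 6
  fails at i=5 ⇒ NO

NO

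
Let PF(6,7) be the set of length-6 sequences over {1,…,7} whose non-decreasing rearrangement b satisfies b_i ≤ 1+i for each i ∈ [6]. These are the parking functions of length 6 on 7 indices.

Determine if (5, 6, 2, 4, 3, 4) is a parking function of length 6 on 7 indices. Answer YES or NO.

YES

Rearranged: b = (2, 3, 4, 4, 5, 6).
  b_1=2 ≤ 2
  b_2=3 ≤ 3
  b_3=4 ≤ 4
  b_4=4 ≤ 5
  b_5=5 ≤ 6
  b_6=6 ≤ 7
All bounds hold ⇒ YES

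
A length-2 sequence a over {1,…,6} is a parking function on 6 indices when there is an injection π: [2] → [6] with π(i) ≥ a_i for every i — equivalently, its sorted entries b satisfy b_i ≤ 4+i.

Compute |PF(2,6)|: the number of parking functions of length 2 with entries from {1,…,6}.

|PF| = (6+1−2)·(6+1)^{2−1} = 5×7 = 35 (Pollak)
Example (3,6) → sorted (3,6): b_i ≤ 4+i ∀i, a PF.

35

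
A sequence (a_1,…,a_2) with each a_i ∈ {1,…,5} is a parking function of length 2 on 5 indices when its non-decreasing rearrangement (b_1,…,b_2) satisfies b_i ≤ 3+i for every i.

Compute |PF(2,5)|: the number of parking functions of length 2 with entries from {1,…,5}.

Count = (6−2)·6^(2−1) = 4×6 = 24 (Konheim–Weiss)
One tuple (5,2) → sorted (2,5): b_i ≤ 3+i ∀i, a PF.

24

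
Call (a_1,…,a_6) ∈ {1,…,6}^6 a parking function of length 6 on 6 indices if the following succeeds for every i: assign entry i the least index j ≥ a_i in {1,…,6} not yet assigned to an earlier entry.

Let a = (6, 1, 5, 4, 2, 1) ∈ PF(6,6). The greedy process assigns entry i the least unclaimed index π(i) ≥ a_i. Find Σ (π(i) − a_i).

2

Σπ = 6·7/2 = 21 (π permutes [6]); Σa = 6+1+5+4+2+1 = 19; disp = 21−19 = 2.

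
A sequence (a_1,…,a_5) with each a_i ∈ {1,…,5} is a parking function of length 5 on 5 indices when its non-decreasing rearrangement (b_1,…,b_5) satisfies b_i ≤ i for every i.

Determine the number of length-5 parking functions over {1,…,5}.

|PF(5,5)| = 1·6^4 = 1×1296 = 1296 (Pollak)
Check (5,1,1,2,1) → sorted (1,1,1,2,5): b_i ≤ i ∀i, a PF.

1296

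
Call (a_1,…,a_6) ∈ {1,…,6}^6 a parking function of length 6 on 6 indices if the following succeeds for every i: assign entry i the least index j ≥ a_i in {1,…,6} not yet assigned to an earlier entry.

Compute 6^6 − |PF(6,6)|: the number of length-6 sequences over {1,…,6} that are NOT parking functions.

29849

#PF = (6−6+1)·(6+1)^(6−1) = 1 · 16807 = 16807
E.g. (3,2,3,6,4,5) → sorted (2,3,3,4,5,6): b_1=2>1, not a PF.
Total 46656; non-PF = 46656−16807 = 29849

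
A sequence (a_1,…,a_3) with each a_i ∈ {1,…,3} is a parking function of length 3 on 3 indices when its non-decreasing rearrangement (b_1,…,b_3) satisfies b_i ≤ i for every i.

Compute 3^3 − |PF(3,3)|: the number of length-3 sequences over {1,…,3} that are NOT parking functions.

|PF(3,3)| = (3+1−3)·(3+1)^{3−1} = 1·16 = 16
Check (3,1,3) → sorted (1,3,3): b_2=3>2, not a PF.
So 27 − 16 = 11 fail.

11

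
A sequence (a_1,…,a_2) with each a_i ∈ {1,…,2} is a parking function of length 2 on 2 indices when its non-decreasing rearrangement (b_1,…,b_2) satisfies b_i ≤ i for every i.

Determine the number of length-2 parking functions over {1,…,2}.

3

#PF = (3−2)·3^(2−1) = 1·3 = 3 (Konheim–Weiss)
One tuple (2,1) → sorted (1,2): b_i ≤ i ∀i, a PF.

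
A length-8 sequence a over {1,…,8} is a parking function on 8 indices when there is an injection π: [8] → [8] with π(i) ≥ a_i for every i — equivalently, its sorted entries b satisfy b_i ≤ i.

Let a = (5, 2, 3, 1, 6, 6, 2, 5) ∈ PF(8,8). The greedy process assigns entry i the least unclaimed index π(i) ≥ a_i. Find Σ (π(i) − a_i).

6

Σπ = 36 ({1..8} each once); Σa = 5+2+3+1+6+6+2+5 = 30; disp = 36−30 = 6.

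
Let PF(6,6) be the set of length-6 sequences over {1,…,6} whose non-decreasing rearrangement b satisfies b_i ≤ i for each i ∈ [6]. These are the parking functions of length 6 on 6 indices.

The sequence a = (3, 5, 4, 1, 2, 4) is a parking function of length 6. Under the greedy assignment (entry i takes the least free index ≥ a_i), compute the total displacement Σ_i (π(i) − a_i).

2

Σπ = 21 ({1..6} each once); Σa = 3+5+4+1+2+4 = 19; disp = 21−19 = 2.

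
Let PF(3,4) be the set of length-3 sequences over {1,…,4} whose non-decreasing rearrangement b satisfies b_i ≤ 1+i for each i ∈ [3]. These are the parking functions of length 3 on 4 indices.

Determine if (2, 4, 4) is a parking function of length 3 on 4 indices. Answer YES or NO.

NO

Order a: b = (2, 4, 4).
  b_1=2 ≤ 2
  b_2=4 > 3
  fails at i=2 ⇒ NO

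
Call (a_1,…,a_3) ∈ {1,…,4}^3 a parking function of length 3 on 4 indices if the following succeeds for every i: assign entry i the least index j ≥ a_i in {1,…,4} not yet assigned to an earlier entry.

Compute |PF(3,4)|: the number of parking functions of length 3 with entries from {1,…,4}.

Count = 2·5^2 = 2 · 25 = 50 (Konheim–Weiss)
One tuple (2,1,4) → sorted (1,2,4): b_i ≤ 1+i ∀i, a PF.

50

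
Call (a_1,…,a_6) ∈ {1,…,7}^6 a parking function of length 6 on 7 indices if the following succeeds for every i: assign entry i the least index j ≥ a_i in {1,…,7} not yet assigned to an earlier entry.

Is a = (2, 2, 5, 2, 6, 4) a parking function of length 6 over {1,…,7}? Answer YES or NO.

Sorted: b = (2, 2, 2, 4, 5, 6).
  b_1=2 ≤ 2
  b_2=2 ≤ 3
  b_3=2 ≤ 4
  b_4=4 ≤ 5
  b_5=5 ≤ 6
  b_6=6 ≤ 7
All bounds hold ⇒ YES

YES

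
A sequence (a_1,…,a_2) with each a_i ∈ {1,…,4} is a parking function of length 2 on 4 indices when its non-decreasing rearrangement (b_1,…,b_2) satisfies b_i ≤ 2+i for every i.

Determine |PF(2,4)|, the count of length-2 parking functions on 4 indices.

15

|PF| = 3·5^1 = 3 · 5 = 15 (Pollak)
Example (1,3) → sorted (1,3): b_i ≤ 2+i ∀i, a PF.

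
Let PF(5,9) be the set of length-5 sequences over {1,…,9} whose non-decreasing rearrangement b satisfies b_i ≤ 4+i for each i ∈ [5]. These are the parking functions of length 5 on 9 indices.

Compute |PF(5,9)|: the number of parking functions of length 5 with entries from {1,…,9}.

Count = (10−5)·10^(5−1) = 5 · 10000 = 50000 (Pollak)
Example (5,5,7,9,1) → sorted (1,5,5,7,9): b_i ≤ 4+i ∀i, a PF.

50000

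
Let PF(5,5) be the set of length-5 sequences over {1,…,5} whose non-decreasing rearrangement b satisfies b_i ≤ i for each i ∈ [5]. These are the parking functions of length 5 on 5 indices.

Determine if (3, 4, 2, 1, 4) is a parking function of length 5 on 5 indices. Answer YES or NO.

Order a: b = (1, 2, 3, 4, 4).
  b_1=1 ≤ 1
  b_2=2 ≤ 2
  b_3=3 ≤ 3
  b_4=4 ≤ 4
  b_5=4 ≤ 5
All bounds hold ⇒ YES

YES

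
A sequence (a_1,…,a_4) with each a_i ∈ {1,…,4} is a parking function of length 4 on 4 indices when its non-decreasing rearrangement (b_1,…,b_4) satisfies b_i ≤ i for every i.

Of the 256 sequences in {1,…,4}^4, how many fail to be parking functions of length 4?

131

|PF| = (4−4+1)·(4+1)^(4−1) = 1·125 = 125
E.g. (3,3,4,3) → sorted (3,3,3,4): b_1=3>1, not a PF.
So 256 − 125 = 131 fail.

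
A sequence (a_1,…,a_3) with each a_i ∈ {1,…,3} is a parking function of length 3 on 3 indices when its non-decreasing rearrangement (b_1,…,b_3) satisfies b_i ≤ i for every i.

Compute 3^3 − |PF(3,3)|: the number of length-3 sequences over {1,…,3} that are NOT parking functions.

11

#PF = (3−3+1)·(3+1)^(3−1) = 1×16 = 16 (Konheim–Weiss)
Check (2,3,2) → sorted (2,2,3): b_1=2>1, not a PF.
Total 27; non-PF = 27−16 = 11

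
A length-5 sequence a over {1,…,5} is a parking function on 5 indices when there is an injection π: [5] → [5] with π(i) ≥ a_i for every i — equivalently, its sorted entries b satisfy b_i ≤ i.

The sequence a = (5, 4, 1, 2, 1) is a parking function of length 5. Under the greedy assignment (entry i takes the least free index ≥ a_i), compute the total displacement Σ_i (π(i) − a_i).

2

Σπ(i) = 1+…+5 = 15; Σa = 5+4+1+2+1 = 13; disp = 15−13 = 2.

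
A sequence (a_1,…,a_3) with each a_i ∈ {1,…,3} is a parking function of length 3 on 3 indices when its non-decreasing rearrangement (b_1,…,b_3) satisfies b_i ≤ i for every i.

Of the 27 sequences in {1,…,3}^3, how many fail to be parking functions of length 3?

#PF = (4−3)·4^(3−1) = 1·16 = 16 (Konheim–Weiss)
Check (2,2,2) → sorted (2,2,2): b_1=2>1, not a PF.
So 27 − 16 = 11 fail.

11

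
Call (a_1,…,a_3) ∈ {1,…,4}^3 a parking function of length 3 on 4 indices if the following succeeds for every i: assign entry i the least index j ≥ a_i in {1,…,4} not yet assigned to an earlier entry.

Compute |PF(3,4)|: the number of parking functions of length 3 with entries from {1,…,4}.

|PF| = (4−3+1)·(4+1)^(3−1) = 2 · 25 = 50 (Konheim–Weiss)
Example (4,1,3) → sorted (1,3,4): b_i ≤ 1+i ∀i, a PF.

50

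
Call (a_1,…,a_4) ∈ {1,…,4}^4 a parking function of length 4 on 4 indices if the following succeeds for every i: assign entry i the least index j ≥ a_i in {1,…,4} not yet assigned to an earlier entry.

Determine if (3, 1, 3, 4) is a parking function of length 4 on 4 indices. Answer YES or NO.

Rearranged: b = (1, 3, 3, 4).
  b_1=1 ≤ 1
  b_2=3 > 2
  fails at i=2 ⇒ NO

NO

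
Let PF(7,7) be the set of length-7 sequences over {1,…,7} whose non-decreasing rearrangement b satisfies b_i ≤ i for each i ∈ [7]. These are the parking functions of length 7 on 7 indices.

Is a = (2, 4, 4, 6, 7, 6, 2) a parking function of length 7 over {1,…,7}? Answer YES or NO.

NO

Sorted: b = (2, 2, 4, 4, 6, 6, 7).
  b_1=2 > 1
  fails at i=1 ⇒ NO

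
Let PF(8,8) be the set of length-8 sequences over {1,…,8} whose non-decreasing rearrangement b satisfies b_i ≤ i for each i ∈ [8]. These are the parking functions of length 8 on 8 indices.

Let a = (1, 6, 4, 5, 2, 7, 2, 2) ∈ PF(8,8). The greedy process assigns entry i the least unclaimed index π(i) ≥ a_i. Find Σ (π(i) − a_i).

Σπ = 36 ({1..8} each once); Σa = 1+6+4+5+2+7+2+2 = 29; disp = 36−29 = 7.

7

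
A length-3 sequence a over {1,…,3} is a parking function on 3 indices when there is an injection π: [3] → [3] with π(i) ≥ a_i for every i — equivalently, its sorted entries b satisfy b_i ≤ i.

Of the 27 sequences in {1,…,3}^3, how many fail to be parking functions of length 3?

|PF| = (4−3)·4^(3−1) = 1×16 = 16
One tuple (3,2,2) → sorted (2,2,3): b_1=2>1, not a PF.
So 27 − 16 = 11 fail.

11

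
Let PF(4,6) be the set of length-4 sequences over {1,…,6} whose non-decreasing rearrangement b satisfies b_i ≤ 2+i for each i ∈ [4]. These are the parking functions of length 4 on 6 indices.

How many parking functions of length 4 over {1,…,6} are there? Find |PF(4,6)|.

1029

|PF(4,6)| = 3·7^3 = 3×343 = 1029 (Pollak)
Check (1,3,3,5) → sorted (1,3,3,5): b_i ≤ 2+i ∀i, a PF.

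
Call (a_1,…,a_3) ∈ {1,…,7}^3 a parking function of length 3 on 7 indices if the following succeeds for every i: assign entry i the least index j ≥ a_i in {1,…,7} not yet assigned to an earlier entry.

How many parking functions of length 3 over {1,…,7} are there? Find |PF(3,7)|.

#PF = (7−3+1)·(7+1)^(3−1) = 5·64 = 320
E.g. (2,3,6) → sorted (2,3,6): b_i ≤ 4+i ∀i, a PF.

320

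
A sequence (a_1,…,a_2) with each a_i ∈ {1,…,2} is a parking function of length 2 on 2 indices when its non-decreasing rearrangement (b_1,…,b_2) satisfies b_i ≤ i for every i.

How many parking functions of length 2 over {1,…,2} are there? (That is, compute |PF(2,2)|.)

|PF(2,2)| = (2−2+1)·(2+1)^(2−1) = 1·3 = 3 [KW]
Example (1,2) → sorted (1,2): b_i ≤ i ∀i, a PF.

3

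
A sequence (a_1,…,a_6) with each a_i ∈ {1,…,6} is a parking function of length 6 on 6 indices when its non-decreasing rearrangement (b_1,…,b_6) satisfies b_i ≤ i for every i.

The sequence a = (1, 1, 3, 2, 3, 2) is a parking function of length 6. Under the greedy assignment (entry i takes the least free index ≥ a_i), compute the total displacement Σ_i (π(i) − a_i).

Σπ = 21 ({1..6} each once); Σa = 1+1+3+2+3+2 = 12; disp = 21−12 = 9.

9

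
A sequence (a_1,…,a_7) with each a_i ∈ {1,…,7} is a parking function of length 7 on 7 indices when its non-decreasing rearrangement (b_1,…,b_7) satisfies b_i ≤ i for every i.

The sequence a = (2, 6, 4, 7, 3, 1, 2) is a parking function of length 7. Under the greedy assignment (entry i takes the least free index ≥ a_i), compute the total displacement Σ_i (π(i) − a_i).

Σπ(i) = 1+…+7 = 28; Σa = 2+6+4+7+3+1+2 = 25; disp = 28−25 = 3.

3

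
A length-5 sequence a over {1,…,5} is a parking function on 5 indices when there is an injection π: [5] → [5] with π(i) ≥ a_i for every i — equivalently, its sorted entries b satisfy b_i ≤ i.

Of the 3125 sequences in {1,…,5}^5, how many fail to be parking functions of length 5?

|PF(5,5)| = (5−5+1)·(5+1)^(5−1) = 1×1296 = 1296 (Pollak)
Check (5,2,3,4,4) → sorted (2,3,4,4,5): b_1=2>1, not a PF.
5^5 − 1296 = 3125 − 1296 = 1829

1829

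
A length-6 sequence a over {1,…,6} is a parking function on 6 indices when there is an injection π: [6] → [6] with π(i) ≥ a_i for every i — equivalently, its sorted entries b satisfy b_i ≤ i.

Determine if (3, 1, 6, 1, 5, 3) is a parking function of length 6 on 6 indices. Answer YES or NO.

Sorted: b = (1, 1, 3, 3, 5, 6).
  b_1=1 ≤ 1
  b_2=1 ≤ 2
  b_3=3 ≤ 3
  b_4=3 ≤ 4
  b_5=5 ≤ 5
  b_6=6 ≤ 6
All bounds hold ⇒ YES

YES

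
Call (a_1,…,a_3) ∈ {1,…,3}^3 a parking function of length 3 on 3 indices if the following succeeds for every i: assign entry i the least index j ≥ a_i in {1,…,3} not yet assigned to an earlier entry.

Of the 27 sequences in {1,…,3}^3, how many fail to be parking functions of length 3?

11

Count = (4−3)·4^(3−1) = 1 · 16 = 16
One tuple (2,2,2) → sorted (2,2,2): b_1=2>1, not a PF.
3^3 − 16 = 27 − 16 = 11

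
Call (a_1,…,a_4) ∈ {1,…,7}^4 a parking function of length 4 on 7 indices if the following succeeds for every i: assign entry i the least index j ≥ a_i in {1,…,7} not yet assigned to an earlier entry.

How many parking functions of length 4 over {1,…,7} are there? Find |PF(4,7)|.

|PF(4,7)| = (7+1−4)·(7+1)^{4−1} = 4 · 512 = 2048 [KW]
Example (4,6,3,5) → sorted (3,4,5,6): b_i ≤ 3+i ∀i, a PF.

2048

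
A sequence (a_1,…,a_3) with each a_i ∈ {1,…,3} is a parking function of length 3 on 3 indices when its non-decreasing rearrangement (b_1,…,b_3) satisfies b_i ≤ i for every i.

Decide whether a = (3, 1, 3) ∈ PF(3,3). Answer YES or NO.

Order a: b = (1, 3, 3).
  b_1=1 ≤ 1
  b_2=3 > 2
  fails at i=2 ⇒ NO

NO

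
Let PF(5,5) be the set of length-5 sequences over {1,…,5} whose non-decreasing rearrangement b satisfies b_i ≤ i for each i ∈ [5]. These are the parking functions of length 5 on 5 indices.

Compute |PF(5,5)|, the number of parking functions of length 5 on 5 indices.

1296

|PF| = (5−5+1)·(5+1)^(5−1) = 1×1296 = 1296 (Konheim–Weiss)
Check (1,1,1,5,2) → sorted (1,1,1,2,5): b_i ≤ i ∀i, a PF.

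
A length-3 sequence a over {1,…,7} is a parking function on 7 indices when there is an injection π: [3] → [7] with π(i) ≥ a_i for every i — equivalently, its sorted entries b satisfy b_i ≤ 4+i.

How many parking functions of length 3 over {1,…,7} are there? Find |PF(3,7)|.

|PF| = (8−3)·8^(3−1) = 5×64 = 320 [KW]
Check (1,2,5) → sorted (1,2,5): b_i ≤ 4+i ∀i, a PF.

320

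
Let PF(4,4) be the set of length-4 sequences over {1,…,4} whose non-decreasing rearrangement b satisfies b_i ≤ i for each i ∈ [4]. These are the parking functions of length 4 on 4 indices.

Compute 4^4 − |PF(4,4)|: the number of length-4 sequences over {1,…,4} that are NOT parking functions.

131

|PF| = (4−4+1)·(4+1)^(4−1) = 1·125 = 125
Check (3,3,4,2) → sorted (2,3,3,4): b_1=2>1, not a PF.
4^4 − 125 = 256 − 125 = 131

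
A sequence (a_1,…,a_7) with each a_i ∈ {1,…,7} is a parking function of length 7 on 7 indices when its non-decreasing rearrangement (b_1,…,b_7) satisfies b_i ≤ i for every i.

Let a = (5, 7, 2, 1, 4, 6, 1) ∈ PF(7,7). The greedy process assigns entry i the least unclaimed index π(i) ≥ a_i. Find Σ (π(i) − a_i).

Σπ(i) = 1+…+7 = 28; Σa = 5+7+2+1+4+6+1 = 26; disp = 28−26 = 2.

2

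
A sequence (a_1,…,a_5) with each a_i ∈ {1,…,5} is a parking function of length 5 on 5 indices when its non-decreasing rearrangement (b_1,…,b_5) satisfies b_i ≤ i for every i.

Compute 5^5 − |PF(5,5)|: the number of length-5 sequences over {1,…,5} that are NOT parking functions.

1829

#PF = (5+1−5)·(5+1)^{5−1} = 1·1296 = 1296 [KW]
Check (5,2,5,3,3) → sorted (2,3,3,5,5): b_1=2>1, not a PF.
So 3125 − 1296 = 1829 fail.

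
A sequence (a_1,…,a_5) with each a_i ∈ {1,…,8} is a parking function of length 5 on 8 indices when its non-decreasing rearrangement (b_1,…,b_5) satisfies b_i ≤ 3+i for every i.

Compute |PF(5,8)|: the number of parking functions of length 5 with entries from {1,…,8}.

26244

|PF| = (8+1−5)·(8+1)^{5−1} = 4×6561 = 26244 (Pollak)
One tuple (3,2,3,7,5) → sorted (2,3,3,5,7): b_i ≤ 3+i ∀i, a PF.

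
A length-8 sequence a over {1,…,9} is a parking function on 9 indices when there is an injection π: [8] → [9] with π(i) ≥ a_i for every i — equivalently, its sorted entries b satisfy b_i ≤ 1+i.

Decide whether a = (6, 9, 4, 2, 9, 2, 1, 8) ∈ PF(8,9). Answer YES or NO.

NO

Order a: b = (1, 2, 2, 4, 6, 8, 9, 9).
  b_1=1 ≤ 2
  b_2=2 ≤ 3
  b_3=2 ≤ 4
  b_4=4 ≤ 5
  b_5=6 ≤ 6
  b_6=8 > 7
  fails at i=6 ⇒ NO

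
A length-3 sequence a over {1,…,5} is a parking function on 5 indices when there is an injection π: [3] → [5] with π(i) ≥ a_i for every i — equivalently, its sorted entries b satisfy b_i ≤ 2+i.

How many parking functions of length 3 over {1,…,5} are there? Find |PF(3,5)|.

|PF(3,5)| = (5−3+1)·(5+1)^(3−1) = 3·36 = 108 [KW]
Check (5,1,4) → sorted (1,4,5): b_i ≤ 2+i ∀i, a PF.

108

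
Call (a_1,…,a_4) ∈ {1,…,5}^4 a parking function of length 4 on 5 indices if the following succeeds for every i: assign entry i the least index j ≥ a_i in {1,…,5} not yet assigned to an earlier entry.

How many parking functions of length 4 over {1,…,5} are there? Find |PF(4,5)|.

#PF = 2·6^3 = 2 · 216 = 432
One tuple (1,1,4,4) → sorted (1,1,4,4): b_i ≤ 1+i ∀i, a PF.

432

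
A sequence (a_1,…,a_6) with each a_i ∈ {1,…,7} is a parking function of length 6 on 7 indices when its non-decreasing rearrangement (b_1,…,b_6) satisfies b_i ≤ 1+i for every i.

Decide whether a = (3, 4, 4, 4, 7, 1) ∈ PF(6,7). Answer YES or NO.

YES

Order a: b = (1, 3, 4, 4, 4, 7).
  b_1=1 ≤ 2
  b_2=3 ≤ 3
  b_3=4 ≤ 4
  b_4=4 ≤ 5
  b_5=4 ≤ 6
  b_6=7 ≤ 7
All bounds hold ⇒ YES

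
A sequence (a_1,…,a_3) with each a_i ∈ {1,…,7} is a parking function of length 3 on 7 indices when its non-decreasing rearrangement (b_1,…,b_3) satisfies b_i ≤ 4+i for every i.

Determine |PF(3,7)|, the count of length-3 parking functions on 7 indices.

320

|PF(3,7)| = (7+1−3)·(7+1)^{3−1} = 5×64 = 320 [KW]
E.g. (6,2,3) → sorted (2,3,6): b_i ≤ 4+i ∀i, a PF.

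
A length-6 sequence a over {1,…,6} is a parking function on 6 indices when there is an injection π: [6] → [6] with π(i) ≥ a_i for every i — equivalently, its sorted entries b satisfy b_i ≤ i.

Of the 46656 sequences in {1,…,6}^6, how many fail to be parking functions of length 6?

29849

#PF = (6+1−6)·(6+1)^{6−1} = 1×16807 = 16807 [KW]
One tuple (4,5,6,1,3,4) → sorted (1,3,4,4,5,6): b_2=3>2, not a PF.
Total 46656; non-PF = 46656−16807 = 29849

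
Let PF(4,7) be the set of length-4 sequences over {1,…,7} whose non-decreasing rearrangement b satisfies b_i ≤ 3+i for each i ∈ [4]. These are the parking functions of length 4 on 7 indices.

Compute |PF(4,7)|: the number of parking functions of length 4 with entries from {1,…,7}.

2048

#PF = (8−4)·8^(4−1) = 4 · 512 = 2048 (Pollak)
Check (5,7,6,3) → sorted (3,5,6,7): b_i ≤ 3+i ∀i, a PF.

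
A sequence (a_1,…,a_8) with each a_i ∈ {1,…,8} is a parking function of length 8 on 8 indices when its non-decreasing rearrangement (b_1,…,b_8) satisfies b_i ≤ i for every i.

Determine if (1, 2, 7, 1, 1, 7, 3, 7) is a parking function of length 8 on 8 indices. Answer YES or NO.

NO

Order a: b = (1, 1, 1, 2, 3, 7, 7, 7).
  b_1=1 ≤ 1
  b_2=1 ≤ 2
  b_3=1 ≤ 3
  b_4=2 ≤ 4
  b_5=3 ≤ 5
  b_6=7 > 6
  fails at i=6 ⇒ NO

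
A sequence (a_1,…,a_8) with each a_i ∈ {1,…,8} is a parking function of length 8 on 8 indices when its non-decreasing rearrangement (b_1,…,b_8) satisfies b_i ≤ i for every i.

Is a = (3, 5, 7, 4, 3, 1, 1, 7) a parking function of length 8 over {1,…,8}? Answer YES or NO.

Sorted: b = (1, 1, 3, 3, 4, 5, 7, 7).
  b_1=1 ≤ 1
  b_2=1 ≤ 2
  b_3=3 ≤ 3
  b_4=3 ≤ 4
  b_5=4 ≤ 5
  b_6=5 ≤ 6
  b_7=7 ≤ 7
  b_8=7 ≤ 8
All bounds hold ⇒ YES

YES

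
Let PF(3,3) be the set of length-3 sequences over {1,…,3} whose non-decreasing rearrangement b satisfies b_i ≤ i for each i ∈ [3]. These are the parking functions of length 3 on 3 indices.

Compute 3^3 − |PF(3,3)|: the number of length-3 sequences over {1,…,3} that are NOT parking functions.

11

|PF| = 1·4^2 = 1 · 16 = 16 (Konheim–Weiss)
Check (3,3,3) → sorted (3,3,3): b_1=3>1, not a PF.
Total 27; non-PF = 27−16 = 11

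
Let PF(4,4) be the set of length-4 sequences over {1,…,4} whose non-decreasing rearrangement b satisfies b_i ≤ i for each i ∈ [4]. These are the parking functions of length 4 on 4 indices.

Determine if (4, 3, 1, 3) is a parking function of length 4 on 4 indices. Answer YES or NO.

NO

Order a: b = (1, 3, 3, 4).
  b_1=1 ≤ 1
  b_2=3 > 2
  fails at i=2 ⇒ NO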